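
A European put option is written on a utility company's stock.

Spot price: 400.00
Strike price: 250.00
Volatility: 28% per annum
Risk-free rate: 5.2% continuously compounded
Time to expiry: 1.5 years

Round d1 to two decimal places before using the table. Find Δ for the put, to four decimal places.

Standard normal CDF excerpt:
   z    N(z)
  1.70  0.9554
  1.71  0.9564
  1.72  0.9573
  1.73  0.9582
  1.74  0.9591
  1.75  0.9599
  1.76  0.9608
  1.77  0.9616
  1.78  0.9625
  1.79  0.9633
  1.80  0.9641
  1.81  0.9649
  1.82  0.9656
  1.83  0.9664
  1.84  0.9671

σ√T = 0.28 × 1.2247 = 0.3429
d₁ = [ln(400/250) + (0.052 + 0.28²/2)·1.5] / 0.3429 = [0.4700 + 0.1368] / 0.3429 = 1.7695 which rounds to 1.77
N(d₁) = N(1.77) = 0.9616
Δ_put = N(d₁) − 1 = 0.9616 − 1 = -0.0384

-0.0384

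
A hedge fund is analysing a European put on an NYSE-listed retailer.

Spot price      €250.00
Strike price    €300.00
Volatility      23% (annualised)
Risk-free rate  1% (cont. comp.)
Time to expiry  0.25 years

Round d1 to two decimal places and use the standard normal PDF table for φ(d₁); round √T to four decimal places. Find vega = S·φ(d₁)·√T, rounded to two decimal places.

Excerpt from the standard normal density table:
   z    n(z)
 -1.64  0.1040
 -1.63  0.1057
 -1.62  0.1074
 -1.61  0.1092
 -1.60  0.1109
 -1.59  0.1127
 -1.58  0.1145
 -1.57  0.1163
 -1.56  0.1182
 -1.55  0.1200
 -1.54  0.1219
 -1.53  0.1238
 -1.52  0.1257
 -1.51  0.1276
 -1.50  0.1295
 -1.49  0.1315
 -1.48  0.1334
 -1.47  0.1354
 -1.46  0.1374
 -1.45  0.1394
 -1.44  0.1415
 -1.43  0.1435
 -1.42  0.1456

15.95

σ√T = 0.23·√0.25 = 0.1150
ln(S/K) + (r + σ²/2)T = ln(250/300) + (0.01 + 0.23²/2)·0.25 = -0.1823 + 0.0091 = -0.1732
d₁ = -0.1732 / 0.1150 = -1.5062 → -1.51
√T = √0.25 = 0.5000
φ(d₁) = φ(-1.51) = 0.1276
vega = S·φ(d₁)·√T = 250·0.1276·0.5000 = 15.9500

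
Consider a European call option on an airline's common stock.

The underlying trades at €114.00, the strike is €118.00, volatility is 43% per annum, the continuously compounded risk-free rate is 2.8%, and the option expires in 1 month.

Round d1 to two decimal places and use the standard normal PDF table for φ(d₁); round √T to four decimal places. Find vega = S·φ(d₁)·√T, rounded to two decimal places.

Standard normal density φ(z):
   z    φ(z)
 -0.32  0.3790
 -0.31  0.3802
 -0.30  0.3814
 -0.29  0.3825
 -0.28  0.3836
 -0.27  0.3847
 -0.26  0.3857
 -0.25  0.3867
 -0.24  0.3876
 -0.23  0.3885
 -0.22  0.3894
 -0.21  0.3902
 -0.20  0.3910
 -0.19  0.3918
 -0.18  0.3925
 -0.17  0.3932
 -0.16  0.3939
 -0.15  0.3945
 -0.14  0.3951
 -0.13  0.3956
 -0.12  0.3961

12.87

σ√T = 0.43 × 0.2887 = 0.1241
d₁ = [ln(114/118) + (0.028 + 0.43²/2)·0.08333] / 0.1241 = [-0.0345 + 0.0100] / 0.1241 = -0.1970 ≈ -0.20
√T = √0.08333 = 0.2887
φ(d₁) = φ(-0.20) = 0.3910
vega = S·φ(d₁)·√T = 114·0.3910·0.2887 = 12.8685
(Call and put vega coincide under Black-Scholes.)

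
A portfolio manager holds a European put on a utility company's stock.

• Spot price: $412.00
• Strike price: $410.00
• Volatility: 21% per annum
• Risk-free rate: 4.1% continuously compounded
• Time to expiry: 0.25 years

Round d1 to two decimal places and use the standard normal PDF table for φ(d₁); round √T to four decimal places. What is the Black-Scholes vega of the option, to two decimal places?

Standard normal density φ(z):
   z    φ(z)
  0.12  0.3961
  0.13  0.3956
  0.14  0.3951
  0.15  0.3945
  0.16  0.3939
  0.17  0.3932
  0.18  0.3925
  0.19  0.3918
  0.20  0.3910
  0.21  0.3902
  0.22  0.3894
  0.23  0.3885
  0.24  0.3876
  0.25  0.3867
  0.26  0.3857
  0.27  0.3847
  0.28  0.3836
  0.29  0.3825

80.55

T = 0.25;  σ√T = 0.1050
d₁ = [ln(412/410) + (0.041 + 0.21²/2)·0.25] / 0.1050 = [0.0049 + 0.0158] / 0.1050 = 0.1965 which rounds to 0.20
√T = √0.25 = 0.5000
φ(d₁) = φ(0.20) = 0.3910
vega = S·φ(d₁)·√T = 412·0.3910·0.5000 = 80.5460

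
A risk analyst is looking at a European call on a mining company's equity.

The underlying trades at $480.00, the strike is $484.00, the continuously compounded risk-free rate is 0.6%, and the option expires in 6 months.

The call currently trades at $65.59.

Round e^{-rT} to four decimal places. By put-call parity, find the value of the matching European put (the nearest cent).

$68.14

exp(−rT) = exp(−0.006·0.5) = 0.9970
Put-call parity: C − P = S − K·e^(−rT) = 480 − 484·0.9970 = 480 − 482.5480 = -2.5480
P = C − (C − P) = 65.59 − (-2.5480) = 68.1380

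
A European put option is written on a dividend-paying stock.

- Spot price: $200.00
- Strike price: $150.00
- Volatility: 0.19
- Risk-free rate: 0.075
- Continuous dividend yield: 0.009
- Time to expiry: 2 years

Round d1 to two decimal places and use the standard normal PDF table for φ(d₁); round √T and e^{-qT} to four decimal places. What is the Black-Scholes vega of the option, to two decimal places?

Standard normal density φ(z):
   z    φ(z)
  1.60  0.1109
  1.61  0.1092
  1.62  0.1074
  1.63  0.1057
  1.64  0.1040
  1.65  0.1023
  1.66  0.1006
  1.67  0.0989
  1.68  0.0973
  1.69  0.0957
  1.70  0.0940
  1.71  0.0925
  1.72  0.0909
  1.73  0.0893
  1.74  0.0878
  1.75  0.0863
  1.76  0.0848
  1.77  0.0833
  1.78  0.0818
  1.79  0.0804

26.11

σ√T = 0.19 × 1.4142 = 0.2687
d₁ = [ln(200/150) + (0.075 − 0.009 + ½·0.19²)·2] / (σ√T) = (0.2877 + 0.1681) / 0.2687 = 1.6962 → 1.70
√T = √2 = 1.4142
φ(d₁) = φ(1.70) = 0.0940
e^(−qT) = e^(−0.009·2) = 0.9822
vega = S·e^(−qT)·φ(d₁)·√T = 200·0.9822·0.0940·1.4142 = 26.1137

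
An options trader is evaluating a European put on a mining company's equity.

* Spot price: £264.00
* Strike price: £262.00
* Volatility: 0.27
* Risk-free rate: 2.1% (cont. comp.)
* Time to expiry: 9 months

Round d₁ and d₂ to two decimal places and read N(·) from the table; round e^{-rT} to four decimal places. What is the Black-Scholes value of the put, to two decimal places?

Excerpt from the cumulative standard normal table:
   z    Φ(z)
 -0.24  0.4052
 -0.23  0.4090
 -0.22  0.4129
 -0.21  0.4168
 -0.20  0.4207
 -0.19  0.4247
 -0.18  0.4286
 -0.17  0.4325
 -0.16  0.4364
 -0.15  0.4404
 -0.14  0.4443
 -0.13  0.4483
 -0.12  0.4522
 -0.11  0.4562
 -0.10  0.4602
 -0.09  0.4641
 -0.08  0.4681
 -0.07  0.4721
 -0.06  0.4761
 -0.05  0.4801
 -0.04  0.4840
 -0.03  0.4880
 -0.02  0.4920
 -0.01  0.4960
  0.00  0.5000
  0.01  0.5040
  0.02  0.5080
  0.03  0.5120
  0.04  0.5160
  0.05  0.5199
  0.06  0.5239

T = 0.75;  σ√T = 0.2338
d₁ = [ln(264/262) + (0.021 + 0.27²/2)·0.75] / 0.2338 = [0.0076 + 0.0431] / 0.2338 = 0.2168 ≈ 0.22
d₂ = d₁ − σ√T = 0.2168 − 0.2338 = -0.0170 ≈ -0.02
exp(−rT) = exp(−0.021·0.75) = 0.9844
P = 262·0.9844·N(0.02) − 264·N(-0.22) = 262·0.9844·0.5080 − 264·0.4129 = 131.0197 − 109.0056 = 22.0141

£22.01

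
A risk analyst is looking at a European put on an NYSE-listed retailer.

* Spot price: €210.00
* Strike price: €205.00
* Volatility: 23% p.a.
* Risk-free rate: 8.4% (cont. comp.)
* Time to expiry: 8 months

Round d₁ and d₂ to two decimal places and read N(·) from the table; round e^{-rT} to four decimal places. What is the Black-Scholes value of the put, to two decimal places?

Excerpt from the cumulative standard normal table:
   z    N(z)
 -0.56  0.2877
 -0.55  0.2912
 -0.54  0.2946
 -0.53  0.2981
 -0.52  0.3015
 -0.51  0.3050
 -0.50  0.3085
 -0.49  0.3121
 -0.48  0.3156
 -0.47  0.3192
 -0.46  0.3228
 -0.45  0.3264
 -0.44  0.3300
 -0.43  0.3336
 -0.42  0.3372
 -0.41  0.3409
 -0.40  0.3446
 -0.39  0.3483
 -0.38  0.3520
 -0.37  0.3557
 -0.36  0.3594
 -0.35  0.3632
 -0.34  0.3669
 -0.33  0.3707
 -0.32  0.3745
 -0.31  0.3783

€8.54

σ√T = 0.23·√0.6667 = 0.1878
d₁ = [ln(210/205) + (0.084 + ½·0.23²)·0.6667] / (σ√T) = (0.0241 + 0.0736) / 0.1878 = 0.5204 ⇒ 0.52
d₂ = 0.5204 − 0.1878 = 0.3326 ⇒ 0.33
e^(−rT) = e^(−0.084·0.6667) = 0.9455
N(−d₂) = N(-0.33) = 0.3707;  N(−d₁) = N(-0.52) = 0.3015
P = 205·0.9455·0.3707 − 210·0.3015 = 71.8519 − 63.3150 = 8.5369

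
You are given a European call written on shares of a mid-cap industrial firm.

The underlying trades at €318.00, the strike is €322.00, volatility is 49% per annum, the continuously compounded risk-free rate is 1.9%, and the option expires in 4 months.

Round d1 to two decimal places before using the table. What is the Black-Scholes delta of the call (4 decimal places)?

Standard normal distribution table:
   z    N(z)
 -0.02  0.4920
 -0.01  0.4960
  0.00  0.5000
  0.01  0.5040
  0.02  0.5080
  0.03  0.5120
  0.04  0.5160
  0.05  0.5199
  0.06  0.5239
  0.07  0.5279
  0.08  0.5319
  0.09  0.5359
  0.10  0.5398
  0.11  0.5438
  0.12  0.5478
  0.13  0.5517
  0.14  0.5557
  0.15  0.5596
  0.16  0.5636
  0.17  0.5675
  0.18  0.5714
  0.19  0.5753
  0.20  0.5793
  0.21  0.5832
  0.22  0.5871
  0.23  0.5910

T = 0.3333;  σ√T = 0.2829
d₁ = [ln(318/322) + (0.019 + 0.49²/2)·0.3333] / 0.2829 = [-0.0125 + 0.0463] / 0.2829 = 0.1197 → 0.12
N(d₁) = N(0.12) = 0.5478
Δ_call = N(d₁) = 0.5478

0.5478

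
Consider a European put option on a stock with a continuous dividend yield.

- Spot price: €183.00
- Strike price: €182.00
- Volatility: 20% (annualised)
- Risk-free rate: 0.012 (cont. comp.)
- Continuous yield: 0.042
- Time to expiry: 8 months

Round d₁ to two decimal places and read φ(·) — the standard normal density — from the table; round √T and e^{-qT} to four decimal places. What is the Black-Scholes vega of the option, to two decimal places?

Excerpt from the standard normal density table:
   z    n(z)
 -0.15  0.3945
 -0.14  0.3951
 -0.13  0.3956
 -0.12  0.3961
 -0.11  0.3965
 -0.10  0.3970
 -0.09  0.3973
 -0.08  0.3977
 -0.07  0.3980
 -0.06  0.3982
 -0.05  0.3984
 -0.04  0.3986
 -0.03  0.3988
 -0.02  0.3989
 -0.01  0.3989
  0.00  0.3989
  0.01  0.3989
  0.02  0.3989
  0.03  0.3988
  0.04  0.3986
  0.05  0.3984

57.96

σ√T = 0.2·√0.6667 = 0.1633
d₁ = [ln(183/182) + (0.012 − 0.042 + ½·0.2²)·0.6667] / (σ√T) = (0.0055 − 0.0067) / 0.1633 = -0.0073 ⇒ -0.01
√T = √0.6667 = 0.8165
φ(d₁) = φ(-0.01) = 0.3989
exp(−qT) = exp(−0.042·0.6667) = 0.9724
vega = S·exp(−qT)·φ(d₁)·√T = 183·0.9724·0.3989·0.8165 = 57.9584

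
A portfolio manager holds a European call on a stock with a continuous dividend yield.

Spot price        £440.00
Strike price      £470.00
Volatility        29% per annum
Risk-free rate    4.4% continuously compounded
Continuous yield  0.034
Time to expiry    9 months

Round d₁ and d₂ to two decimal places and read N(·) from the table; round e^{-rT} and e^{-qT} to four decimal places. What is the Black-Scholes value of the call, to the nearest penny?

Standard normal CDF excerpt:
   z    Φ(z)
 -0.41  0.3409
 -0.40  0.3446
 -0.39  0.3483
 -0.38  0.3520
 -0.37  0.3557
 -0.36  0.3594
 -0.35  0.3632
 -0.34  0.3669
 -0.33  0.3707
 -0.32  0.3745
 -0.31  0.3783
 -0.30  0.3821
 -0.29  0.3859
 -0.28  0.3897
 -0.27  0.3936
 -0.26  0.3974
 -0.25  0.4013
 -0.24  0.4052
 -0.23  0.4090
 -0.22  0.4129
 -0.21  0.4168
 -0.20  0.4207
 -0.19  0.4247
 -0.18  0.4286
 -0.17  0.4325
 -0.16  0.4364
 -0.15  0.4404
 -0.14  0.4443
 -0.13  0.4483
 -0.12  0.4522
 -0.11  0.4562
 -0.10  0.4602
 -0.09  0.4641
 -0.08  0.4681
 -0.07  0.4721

T = 0.75;  σ√T = 0.2511
d₁ = [ln(440/470) + (0.044 − 0.034 + 0.29²/2)·0.75] / 0.2511 = [-0.0660 + 0.0390] / 0.2511 = -0.1072 → -0.11
d₂ = d₁ − σ√T = -0.1072 − 0.2511 = -0.3583 → -0.36
e^(−qT) = e^(−0.034·0.75) = 0.9748;  e^(−rT) = e^(−0.044·0.75) = 0.9675
N(d₁) = N(-0.11) = 0.4562;  N(d₂) = N(-0.36) = 0.3594
C = 440·0.9748·0.4562 − 470·0.9675·0.3594 = 195.6697 − 163.4282 = 32.2415

£32.24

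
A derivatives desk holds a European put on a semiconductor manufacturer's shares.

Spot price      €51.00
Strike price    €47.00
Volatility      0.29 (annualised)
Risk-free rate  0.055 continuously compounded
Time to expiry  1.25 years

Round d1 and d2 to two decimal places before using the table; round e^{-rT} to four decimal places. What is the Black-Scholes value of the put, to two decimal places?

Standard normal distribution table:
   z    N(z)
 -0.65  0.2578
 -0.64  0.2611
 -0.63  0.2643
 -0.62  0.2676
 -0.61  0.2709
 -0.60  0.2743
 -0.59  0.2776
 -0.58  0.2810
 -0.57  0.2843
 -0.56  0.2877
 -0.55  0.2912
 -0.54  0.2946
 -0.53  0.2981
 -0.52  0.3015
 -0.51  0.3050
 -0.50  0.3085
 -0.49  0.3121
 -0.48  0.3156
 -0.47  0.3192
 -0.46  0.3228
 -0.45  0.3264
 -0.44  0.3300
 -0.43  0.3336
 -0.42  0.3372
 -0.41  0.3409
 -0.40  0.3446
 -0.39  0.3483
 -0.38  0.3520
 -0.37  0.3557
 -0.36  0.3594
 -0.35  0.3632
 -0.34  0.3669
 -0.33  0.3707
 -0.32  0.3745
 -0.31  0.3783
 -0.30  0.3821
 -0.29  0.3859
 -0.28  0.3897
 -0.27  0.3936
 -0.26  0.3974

€3.29

σ√T = 0.29 × 1.1180 = 0.3242
d₁ = [ln(51/47) + (0.055 + 0.29²/2)·1.25] / 0.3242 = [0.0817 + 0.1213] / 0.3242 = 0.6261 → 0.63
d₂ = d₁ − σ√T = 0.6261 − 0.3242 = 0.3018 → 0.30
exp(−rT) = exp(−0.055·1.25) = 0.9336
N(−d₂) = N(-0.30) = 0.3821;  N(−d₁) = N(-0.63) = 0.2643
P = 47·0.9336·0.3821 − 51·0.2643 = 16.7662 − 13.4793 = 3.2869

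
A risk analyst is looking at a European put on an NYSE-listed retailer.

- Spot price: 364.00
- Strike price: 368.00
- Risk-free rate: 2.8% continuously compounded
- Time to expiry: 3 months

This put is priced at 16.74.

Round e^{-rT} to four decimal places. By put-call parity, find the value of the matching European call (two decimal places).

exp(−rT) = exp(−0.028·0.25) = 0.9930
Put-call parity: C − P = S − K·e^(−rT) = 364 − 368·0.9930 = 364 − 365.4240 = -1.4240
C = P + (C − P) = 16.74 + (-1.4240) = 15.3160

15.32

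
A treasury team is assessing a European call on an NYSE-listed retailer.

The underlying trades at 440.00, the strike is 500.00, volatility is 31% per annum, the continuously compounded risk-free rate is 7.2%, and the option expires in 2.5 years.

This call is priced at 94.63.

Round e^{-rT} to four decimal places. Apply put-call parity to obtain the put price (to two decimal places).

e^(−rT) = e^(−0.072·2.5) = 0.8353
Put-call parity: C − P = S − K·e^(−rT) = 440 − 500·0.8353 = 440 − 417.6500 = 22.3500
P = C − (C − P) = 94.63 − (22.3500) = 72.2800

72.28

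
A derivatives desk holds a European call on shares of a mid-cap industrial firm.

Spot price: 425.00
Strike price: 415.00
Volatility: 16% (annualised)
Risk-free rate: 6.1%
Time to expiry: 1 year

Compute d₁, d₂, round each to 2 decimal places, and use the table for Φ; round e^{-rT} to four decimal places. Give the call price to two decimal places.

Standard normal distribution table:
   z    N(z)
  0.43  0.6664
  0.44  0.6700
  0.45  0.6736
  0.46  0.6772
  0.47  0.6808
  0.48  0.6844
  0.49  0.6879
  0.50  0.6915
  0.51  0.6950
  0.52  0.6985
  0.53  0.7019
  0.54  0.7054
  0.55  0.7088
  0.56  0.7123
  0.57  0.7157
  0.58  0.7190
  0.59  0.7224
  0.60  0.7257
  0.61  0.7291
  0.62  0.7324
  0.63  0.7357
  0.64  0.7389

T = 1;  σ√T = 0.1600
d₁ = [ln(425/415) + (0.061 + ½·0.16²)·1] / (σ√T) = (0.0238 + 0.0738) / 0.1600 = 0.6101 ≈ 0.61
d₂ = 0.6101 − 0.1600 = 0.4501 ≈ 0.45
e^(−rT) = e^(−0.061·1) = 0.9408
C = 425·N(0.61) − 415·0.9408·N(0.45) = 425·0.7291 − 415·0.9408·0.6736 = 309.8675 − 262.9950 = 46.8725

46.87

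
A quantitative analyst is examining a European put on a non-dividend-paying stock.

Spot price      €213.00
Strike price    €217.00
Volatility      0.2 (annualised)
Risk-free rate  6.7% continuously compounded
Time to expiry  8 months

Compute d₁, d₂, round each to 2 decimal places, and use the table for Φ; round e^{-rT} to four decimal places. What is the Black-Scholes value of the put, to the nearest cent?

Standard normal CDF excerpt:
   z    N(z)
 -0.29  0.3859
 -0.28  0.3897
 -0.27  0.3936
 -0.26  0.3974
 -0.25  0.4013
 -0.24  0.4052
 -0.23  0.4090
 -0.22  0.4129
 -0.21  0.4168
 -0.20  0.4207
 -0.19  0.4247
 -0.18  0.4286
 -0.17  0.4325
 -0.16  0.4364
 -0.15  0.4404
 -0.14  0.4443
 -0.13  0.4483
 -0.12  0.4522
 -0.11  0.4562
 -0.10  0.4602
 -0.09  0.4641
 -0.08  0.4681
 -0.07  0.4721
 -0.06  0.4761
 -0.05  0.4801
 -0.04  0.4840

€10.83

σ√T = 0.2·√0.6667 = 0.1633
d₁ = [ln(213/217) + (0.067 + ½·0.2²)·0.6667] / (σ√T) = (-0.0186 + 0.0580) / 0.1633 = 0.2412 → 0.24
d₂ = 0.2412 − 0.1633 = 0.0779 → 0.08
exp(−rT) = exp(−0.067·0.6667) = 0.9563
N(−d₂) = N(-0.08) = 0.4681;  N(−d₁) = N(-0.24) = 0.4052
P = 217·0.9563·0.4681 − 213·0.4052 = 97.1388 − 86.3076 = 10.8312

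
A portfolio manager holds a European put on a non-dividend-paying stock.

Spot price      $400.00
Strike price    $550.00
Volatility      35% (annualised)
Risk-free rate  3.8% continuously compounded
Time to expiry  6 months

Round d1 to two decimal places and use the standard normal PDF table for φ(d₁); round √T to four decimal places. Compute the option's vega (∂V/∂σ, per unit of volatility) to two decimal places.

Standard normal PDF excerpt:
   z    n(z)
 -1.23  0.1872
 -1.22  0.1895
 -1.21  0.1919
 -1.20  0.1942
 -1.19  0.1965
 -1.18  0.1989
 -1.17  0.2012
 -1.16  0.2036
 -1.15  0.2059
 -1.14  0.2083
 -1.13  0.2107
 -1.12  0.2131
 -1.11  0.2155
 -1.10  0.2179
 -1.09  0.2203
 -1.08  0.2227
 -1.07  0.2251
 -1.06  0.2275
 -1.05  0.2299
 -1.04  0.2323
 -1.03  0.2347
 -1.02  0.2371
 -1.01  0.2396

σ√T = 0.35·√0.5 = 0.2475
d₁ = [ln(400/550) + (0.038 + 0.35²/2)·0.5] / 0.2475 = [-0.3185 + 0.0496] / 0.2475 = -1.0862 ≈ -1.09
√T = √0.5 = 0.7071
φ(d₁) = φ(-1.09) = 0.2203
vega = S·φ(d₁)·√T = 400·0.2203·0.7071 = 62.3097

62.31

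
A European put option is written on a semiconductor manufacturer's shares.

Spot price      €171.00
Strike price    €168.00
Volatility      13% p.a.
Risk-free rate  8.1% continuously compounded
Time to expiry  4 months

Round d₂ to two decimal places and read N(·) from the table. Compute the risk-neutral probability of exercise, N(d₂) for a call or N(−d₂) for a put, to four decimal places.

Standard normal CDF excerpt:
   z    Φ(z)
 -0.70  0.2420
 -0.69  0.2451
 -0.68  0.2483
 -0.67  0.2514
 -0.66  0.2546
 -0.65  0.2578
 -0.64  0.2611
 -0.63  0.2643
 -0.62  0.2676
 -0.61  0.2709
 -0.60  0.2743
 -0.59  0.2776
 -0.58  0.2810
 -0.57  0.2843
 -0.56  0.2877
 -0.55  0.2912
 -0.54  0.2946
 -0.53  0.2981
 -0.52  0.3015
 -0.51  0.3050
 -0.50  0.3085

σ√T = 0.13 × 0.5774 = 0.0751
d₁ = [ln(171/168) + (0.081 + ½·0.13²)·0.3333] / (σ√T) = (0.0177 + 0.0298) / 0.0751 = 0.6331 → 0.63
d₂ = 0.6331 − 0.0751 = 0.5580 → 0.56
Risk-neutral Pr[S_T < K] = N(−d₂) = N(-0.56) = 0.2877

0.2877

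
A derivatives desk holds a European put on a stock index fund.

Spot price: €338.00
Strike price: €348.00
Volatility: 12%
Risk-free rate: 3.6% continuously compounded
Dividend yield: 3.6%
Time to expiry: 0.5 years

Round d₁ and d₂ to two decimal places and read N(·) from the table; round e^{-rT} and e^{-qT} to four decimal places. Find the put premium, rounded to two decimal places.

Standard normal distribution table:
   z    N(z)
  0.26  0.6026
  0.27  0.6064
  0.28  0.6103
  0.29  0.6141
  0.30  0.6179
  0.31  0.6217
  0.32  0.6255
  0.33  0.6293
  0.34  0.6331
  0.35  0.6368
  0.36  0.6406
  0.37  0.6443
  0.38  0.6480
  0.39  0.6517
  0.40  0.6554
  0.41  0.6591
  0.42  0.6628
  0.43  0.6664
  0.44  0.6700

σ√T = 0.12 × 0.7071 = 0.0849
d₁ = [ln(338/348) + (0.036 − 0.036 + 0.12²/2)·0.5] / 0.0849 = [-0.0292 + 0.0036] / 0.0849 = -0.3012 ⇒ -0.30
d₂ = d₁ − σ√T = -0.3012 − 0.0849 = -0.3860 ⇒ -0.39
exp(−qT) = exp(−0.036·0.5) = 0.9822;  exp(−rT) = exp(−0.036·0.5) = 0.9822
P = 348·0.9822·N(0.39) − 338·0.9822·N(0.30) = 348·0.9822·0.6517 − 338·0.9822·0.6179 = 222.7547 − 205.1327 = 17.6220

€17.62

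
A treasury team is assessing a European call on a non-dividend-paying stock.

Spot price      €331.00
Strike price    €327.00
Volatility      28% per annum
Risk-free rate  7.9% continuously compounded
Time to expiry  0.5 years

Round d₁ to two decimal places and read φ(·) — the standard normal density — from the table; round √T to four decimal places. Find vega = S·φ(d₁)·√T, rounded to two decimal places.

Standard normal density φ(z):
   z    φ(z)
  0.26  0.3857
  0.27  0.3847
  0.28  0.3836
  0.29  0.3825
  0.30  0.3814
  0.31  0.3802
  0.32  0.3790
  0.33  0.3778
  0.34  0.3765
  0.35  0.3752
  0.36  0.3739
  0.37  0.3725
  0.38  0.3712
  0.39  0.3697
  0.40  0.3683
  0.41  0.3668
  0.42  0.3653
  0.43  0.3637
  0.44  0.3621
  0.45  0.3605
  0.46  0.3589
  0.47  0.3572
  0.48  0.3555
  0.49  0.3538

T = 0.5;  σ√T = 0.1980
d₁ = [ln(331/327) + (0.079 + ½·0.28²)·0.5] / (σ√T) = (0.0122 + 0.0591) / 0.1980 = 0.3599 ≈ 0.36
√T = √0.5 = 0.7071
φ(d₁) = φ(0.36) = 0.3739
vega = S·φ(d₁)·√T = 331·0.3739·0.7071 = 87.5113
(The put has the same vega.)

87.51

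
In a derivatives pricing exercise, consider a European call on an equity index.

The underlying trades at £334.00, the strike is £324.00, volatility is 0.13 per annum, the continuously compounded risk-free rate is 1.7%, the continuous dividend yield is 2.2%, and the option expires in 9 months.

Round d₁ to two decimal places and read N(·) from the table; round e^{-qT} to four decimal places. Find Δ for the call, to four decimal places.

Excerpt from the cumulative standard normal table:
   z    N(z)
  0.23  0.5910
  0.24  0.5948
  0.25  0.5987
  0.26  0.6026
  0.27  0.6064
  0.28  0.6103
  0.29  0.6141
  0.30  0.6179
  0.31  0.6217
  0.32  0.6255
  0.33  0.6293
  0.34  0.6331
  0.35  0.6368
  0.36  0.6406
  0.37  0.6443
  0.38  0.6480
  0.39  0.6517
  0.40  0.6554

T = 0.75;  σ√T = 0.1126
d₁ = [ln(334/324) + (0.017 − 0.022 + 0.13²/2)·0.75] / 0.1126 = [0.0304 + 0.0026] / 0.1126 = 0.2930 → 0.29
N(d₁) = N(0.29) = 0.6141
Δ_call = e^(−qT)·N(d₁) = 0.9836·0.6141 = 0.6040

0.6040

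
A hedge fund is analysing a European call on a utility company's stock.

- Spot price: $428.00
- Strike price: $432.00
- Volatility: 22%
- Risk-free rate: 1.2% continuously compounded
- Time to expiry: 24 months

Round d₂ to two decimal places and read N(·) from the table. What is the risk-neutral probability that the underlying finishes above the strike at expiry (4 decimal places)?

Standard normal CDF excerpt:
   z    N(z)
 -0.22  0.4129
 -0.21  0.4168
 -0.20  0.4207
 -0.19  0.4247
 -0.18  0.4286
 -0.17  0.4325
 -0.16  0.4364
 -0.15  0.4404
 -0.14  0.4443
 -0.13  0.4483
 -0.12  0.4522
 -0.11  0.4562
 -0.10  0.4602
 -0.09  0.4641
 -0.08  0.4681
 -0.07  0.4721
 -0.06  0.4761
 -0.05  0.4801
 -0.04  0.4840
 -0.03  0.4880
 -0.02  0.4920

0.4562

σ√T = 0.22·√2 = 0.3111
ln(S/K) + (r + σ²/2)T = ln(428/432) + (0.012 + 0.22²/2)·2 = -0.0093 + 0.0724 = 0.0631
d₁ = 0.0631 / 0.3111 = 0.2028 ≈ 0.20
d₂ = d₁ − σ√T = 0.2028 − 0.3111 = -0.1083 ≈ -0.11
Risk-neutral Pr[S_T > K] = N(d₂) = N(-0.11) = 0.4562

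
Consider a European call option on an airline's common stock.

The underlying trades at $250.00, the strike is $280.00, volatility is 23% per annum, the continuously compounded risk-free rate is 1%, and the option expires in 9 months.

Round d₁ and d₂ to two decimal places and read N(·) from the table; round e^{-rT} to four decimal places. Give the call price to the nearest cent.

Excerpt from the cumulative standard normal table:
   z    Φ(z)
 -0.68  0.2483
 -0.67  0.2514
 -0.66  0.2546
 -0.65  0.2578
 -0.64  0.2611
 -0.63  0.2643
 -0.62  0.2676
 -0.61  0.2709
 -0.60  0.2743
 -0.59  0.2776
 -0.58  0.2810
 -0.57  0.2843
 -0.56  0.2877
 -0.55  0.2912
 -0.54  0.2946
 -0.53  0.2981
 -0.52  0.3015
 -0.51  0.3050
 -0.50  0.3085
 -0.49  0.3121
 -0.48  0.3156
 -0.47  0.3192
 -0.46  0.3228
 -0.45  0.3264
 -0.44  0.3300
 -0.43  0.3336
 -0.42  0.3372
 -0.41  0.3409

$9.95

T = 0.75;  σ√T = 0.1992
d₁ = [ln(250/280) + (0.01 + ½·0.23²)·0.75] / (σ√T) = (-0.1133 + 0.0273) / 0.1992 = -0.4317 which rounds to -0.43
d₂ = -0.4317 − 0.1992 = -0.6309 which rounds to -0.63
exp(−rT) = exp(−0.01·0.75) = 0.9925
C = 250·N(-0.43) − 280·0.9925·N(-0.63) = 250·0.3336 − 280·0.9925·0.2643 = 83.4000 − 73.4490 = 9.9510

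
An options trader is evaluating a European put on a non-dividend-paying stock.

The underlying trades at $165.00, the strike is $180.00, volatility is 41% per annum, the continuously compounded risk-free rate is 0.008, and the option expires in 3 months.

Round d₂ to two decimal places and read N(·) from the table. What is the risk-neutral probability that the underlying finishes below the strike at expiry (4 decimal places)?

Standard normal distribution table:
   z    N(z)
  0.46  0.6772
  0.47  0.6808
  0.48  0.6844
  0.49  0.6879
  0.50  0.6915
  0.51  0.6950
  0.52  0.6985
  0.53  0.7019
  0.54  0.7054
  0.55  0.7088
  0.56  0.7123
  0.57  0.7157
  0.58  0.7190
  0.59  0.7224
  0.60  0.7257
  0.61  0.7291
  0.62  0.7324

T = 0.25;  σ√T = 0.2050
d₁ = [ln(165/180) + (0.008 + 0.41²/2)·0.25] / 0.2050 = [-0.0870 + 0.0230] / 0.2050 = -0.3122 which rounds to -0.31
d₂ = d₁ − σ√T = -0.3122 − 0.2050 = -0.5172 which rounds to -0.52
Risk-neutral Pr[S_T < K] = N(−d₂) = N(0.52) = 0.6985

0.6985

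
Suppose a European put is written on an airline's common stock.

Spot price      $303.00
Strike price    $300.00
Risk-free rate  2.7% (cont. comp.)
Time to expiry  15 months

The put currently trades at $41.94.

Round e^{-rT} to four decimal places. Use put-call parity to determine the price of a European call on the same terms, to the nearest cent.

e^(−rT) = e^(−0.027·1.25) = 0.9668
Put-call parity: C − P = S − K·e^(−rT) = 303 − 300·0.9668 = 303 − 290.0400 = 12.9600
C = P + (C − P) = 41.94 + (12.9600) = 54.9000

$54.90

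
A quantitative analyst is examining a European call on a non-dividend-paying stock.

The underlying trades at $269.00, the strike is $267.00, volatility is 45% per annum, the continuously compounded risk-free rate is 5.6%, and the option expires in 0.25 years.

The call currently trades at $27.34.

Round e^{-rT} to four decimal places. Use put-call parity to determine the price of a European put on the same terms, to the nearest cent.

e^(−rT) = e^(−0.056·0.25) = 0.9861
Put-call parity: C − P = S − K·e^(−rT) = 269 − 267·0.9861 = 269 − 263.2887 = 5.7113
P = C − (C − P) = 27.34 − (5.7113) = 21.6287

$21.63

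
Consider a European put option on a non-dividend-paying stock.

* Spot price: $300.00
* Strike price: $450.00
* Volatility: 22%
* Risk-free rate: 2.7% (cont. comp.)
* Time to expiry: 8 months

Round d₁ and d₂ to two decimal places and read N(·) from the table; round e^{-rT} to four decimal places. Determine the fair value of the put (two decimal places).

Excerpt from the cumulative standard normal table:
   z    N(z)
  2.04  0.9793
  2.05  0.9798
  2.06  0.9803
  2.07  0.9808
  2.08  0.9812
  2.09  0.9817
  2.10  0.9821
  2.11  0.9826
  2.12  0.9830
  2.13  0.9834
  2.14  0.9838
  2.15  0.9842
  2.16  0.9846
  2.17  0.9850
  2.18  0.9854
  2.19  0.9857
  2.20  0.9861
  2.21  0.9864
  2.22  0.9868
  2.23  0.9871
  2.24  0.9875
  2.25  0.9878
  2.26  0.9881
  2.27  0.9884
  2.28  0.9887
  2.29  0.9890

$142.36

σ√T = 0.22·√0.6667 = 0.1796
d₁ = [ln(300/450) + (0.027 + ½·0.22²)·0.6667] / (σ√T) = (-0.4055 + 0.0341) / 0.1796 = -2.0672 which rounds to -2.07
d₂ = -2.0672 − 0.1796 = -2.2468 which rounds to -2.25
exp(−rT) = exp(−0.027·0.6667) = 0.9822
N(−d₂) = N(2.25) = 0.9878;  N(−d₁) = N(2.07) = 0.9808
P = 450·0.9822·0.9878 − 300·0.9808 = 436.5977 − 294.2400 = 142.3577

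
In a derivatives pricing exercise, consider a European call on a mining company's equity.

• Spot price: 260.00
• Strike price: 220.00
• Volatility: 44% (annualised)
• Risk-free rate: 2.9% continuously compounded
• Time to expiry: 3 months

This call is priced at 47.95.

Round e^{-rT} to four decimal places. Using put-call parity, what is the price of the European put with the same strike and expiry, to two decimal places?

6.37

exp(−rT) = exp(−0.029·0.25) = 0.9928
Put-call parity: C − P = S − K·e^(−rT) = 260 − 220·0.9928 = 260 − 218.4160 = 41.5840
P = C − (C − P) = 47.95 − (41.5840) = 6.3660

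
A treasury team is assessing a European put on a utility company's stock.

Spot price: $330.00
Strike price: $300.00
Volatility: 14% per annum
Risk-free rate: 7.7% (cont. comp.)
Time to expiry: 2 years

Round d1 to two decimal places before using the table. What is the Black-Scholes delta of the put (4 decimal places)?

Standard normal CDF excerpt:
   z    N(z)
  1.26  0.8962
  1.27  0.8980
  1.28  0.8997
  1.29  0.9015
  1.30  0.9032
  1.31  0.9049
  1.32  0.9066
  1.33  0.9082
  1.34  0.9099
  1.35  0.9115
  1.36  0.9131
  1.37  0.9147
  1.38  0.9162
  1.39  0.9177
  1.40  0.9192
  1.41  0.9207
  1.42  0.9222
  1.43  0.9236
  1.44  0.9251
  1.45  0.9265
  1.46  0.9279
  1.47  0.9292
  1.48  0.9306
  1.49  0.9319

σ√T = 0.14 × 1.4142 = 0.1980
d₁ = [ln(330/300) + (0.077 + 0.14²/2)·2] / 0.1980 = [0.0953 + 0.1736] / 0.1980 = 1.3582 ≈ 1.36
N(d₁) = N(1.36) = 0.9131
Δ_put = N(d₁) − 1 = 0.9131 − 1 = -0.0869

-0.0869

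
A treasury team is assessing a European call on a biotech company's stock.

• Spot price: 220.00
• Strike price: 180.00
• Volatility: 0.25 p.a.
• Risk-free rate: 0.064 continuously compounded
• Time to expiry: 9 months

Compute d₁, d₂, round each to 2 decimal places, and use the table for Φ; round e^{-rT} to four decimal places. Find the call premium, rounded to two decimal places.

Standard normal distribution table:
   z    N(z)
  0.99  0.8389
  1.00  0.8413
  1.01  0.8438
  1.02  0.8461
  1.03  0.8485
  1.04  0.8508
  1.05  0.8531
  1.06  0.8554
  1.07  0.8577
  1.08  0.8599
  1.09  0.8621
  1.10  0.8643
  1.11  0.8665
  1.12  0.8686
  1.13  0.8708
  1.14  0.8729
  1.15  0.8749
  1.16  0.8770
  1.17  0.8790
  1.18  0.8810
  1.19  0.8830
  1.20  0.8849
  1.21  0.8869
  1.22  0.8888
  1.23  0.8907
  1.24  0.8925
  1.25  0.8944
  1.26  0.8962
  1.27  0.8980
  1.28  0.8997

T = 0.75;  σ√T = 0.2165
d₁ = [ln(220/180) + (0.064 + 0.25²/2)·0.75] / 0.2165 = [0.2007 + 0.0714] / 0.2165 = 1.2568 → 1.26
d₂ = d₁ − σ√T = 1.2568 − 0.2165 = 1.0403 → 1.04
exp(−rT) = exp(−0.064·0.75) = 0.9531
N(d₁) = N(1.26) = 0.8962;  N(d₂) = N(1.04) = 0.8508
C = 220·0.8962 − 180·0.9531·0.8508 = 197.1640 − 145.9615 = 51.2025

51.20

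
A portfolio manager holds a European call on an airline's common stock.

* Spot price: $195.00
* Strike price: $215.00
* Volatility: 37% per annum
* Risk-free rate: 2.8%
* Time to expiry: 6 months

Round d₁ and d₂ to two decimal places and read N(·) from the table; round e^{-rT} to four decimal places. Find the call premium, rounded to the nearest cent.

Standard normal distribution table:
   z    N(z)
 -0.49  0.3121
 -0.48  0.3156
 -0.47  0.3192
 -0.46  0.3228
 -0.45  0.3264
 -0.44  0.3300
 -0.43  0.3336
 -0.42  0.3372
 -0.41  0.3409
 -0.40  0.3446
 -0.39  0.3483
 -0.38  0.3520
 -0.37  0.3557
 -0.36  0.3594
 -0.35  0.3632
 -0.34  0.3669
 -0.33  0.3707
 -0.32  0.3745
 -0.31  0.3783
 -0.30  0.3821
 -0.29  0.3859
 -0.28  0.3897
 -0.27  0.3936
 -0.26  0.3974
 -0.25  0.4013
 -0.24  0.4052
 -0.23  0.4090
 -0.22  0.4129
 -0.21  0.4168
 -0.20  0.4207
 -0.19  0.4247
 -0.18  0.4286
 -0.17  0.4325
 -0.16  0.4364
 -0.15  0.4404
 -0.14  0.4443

σ√T = 0.37·√0.5 = 0.2616
d₁ = [ln(195/215) + (0.028 + 0.37²/2)·0.5] / 0.2616 = [-0.0976 + 0.0482] / 0.2616 = -0.1889 ≈ -0.19
d₂ = d₁ − σ√T = -0.1889 − 0.2616 = -0.4505 ≈ -0.45
e^(−rT) = e^(−0.028·0.5) = 0.9861
N(d₁) = N(-0.19) = 0.4247;  N(d₂) = N(-0.45) = 0.3264
C = 195·0.4247 − 215·0.9861·0.3264 = 82.8165 − 69.2006 = 13.6159

$13.62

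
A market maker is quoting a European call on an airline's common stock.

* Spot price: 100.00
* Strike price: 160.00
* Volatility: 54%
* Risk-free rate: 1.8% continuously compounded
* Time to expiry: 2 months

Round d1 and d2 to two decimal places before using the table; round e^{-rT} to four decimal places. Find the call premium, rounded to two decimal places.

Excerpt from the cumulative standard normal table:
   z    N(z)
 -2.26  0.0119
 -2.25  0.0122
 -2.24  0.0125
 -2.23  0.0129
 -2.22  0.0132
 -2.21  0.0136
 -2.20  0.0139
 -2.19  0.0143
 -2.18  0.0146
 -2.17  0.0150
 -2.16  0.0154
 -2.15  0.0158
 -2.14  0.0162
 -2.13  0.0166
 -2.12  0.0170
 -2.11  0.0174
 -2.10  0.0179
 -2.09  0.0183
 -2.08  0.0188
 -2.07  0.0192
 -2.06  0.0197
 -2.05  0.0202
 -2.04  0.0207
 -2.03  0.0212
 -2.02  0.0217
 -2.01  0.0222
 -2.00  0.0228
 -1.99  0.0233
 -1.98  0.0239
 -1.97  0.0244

T = 0.1667;  σ√T = 0.2205
d₁ = [ln(100/160) + (0.018 + 0.54²/2)·0.1667] / 0.2205 = [-0.4700 + 0.0273] / 0.2205 = -2.0081 ⇒ -2.01
d₂ = d₁ − σ√T = -2.0081 − 0.2205 = -2.2286 ⇒ -2.23
e^(−rT) = e^(−0.018·0.1667) = 0.9970
C = 100·N(-2.01) − 160·0.9970·N(-2.23) = 100·0.0222 − 160·0.9970·0.0129 = 2.2200 − 2.0578 = 0.1622

0.16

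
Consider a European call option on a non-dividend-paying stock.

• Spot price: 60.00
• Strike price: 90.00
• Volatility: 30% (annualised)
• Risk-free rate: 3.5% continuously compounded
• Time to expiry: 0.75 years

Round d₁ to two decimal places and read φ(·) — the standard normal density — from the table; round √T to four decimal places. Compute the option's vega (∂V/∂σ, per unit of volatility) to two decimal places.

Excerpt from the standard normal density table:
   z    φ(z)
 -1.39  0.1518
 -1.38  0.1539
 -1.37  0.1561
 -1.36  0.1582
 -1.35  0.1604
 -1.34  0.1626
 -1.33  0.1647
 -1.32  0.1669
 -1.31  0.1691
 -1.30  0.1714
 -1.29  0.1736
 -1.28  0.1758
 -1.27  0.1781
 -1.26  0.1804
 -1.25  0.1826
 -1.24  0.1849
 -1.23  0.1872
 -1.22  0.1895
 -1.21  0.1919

T = 0.75;  σ√T = 0.2598
d₁ = [ln(60/90) + (0.035 + 0.3²/2)·0.75] / 0.2598 = [-0.4055 + 0.0600] / 0.2598 = -1.3297 → -1.33
√T = √0.75 = 0.8660
φ(d₁) = φ(-1.33) = 0.1647
vega = S·φ(d₁)·√T = 60·0.1647·0.8660 = 8.5578

8.56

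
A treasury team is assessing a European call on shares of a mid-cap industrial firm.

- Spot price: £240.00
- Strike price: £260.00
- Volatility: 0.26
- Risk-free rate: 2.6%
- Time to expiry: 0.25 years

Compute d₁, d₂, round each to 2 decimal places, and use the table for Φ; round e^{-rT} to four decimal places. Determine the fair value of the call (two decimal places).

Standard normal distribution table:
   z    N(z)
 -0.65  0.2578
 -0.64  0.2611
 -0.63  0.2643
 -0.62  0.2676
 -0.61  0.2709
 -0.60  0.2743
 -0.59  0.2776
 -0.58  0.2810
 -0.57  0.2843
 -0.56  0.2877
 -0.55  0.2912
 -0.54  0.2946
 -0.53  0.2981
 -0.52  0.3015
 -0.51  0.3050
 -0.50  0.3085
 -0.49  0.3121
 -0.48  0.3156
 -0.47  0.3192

σ√T = 0.26·√0.25 = 0.1300
d₁ = [ln(240/260) + (0.026 + ½·0.26²)·0.25] / (σ√T) = (-0.0800 + 0.0150) / 0.1300 = -0.5007 ⇒ -0.50
d₂ = -0.5007 − 0.1300 = -0.6307 ⇒ -0.63
e^(−rT) = e^(−0.026·0.25) = 0.9935
N(d₁) = N(-0.50) = 0.3085;  N(d₂) = N(-0.63) = 0.2643
C = 240·0.3085 − 260·0.9935·0.2643 = 74.0400 − 68.2713 = 5.7687

£5.77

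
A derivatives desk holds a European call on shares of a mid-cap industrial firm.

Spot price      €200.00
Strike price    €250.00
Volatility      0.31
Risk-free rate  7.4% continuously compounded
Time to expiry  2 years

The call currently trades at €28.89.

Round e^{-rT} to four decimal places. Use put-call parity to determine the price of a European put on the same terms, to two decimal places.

€44.49

exp(−rT) = exp(−0.074·2) = 0.8624
Put-call parity: C − P = S − K·e^(−rT) = 200 − 250·0.8624 = 200 − 215.6000 = -15.6000
P = C − (C − P) = 28.89 − (-15.6000) = 44.4900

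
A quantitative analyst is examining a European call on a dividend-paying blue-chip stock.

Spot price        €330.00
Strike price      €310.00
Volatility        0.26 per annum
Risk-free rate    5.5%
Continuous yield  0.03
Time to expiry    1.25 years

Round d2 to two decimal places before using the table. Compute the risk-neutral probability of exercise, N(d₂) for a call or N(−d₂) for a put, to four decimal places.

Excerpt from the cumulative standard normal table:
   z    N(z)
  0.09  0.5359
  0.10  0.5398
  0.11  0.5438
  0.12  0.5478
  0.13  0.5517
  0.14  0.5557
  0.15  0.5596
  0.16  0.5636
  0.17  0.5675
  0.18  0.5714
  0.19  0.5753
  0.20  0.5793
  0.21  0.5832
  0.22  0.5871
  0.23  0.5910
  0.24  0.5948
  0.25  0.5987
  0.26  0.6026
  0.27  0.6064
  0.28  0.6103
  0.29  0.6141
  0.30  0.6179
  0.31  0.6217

0.5714

σ√T = 0.26 × 1.1180 = 0.2907
d₁ = [ln(330/310) + (0.055 − 0.03 + 0.26²/2)·1.25] / 0.2907 = [0.0625 + 0.0735] / 0.2907 = 0.4679 ≈ 0.47
d₂ = d₁ − σ√T = 0.4679 − 0.2907 = 0.1772 ≈ 0.18
Pr(exercise) under Q = N(d₂) = 0.5714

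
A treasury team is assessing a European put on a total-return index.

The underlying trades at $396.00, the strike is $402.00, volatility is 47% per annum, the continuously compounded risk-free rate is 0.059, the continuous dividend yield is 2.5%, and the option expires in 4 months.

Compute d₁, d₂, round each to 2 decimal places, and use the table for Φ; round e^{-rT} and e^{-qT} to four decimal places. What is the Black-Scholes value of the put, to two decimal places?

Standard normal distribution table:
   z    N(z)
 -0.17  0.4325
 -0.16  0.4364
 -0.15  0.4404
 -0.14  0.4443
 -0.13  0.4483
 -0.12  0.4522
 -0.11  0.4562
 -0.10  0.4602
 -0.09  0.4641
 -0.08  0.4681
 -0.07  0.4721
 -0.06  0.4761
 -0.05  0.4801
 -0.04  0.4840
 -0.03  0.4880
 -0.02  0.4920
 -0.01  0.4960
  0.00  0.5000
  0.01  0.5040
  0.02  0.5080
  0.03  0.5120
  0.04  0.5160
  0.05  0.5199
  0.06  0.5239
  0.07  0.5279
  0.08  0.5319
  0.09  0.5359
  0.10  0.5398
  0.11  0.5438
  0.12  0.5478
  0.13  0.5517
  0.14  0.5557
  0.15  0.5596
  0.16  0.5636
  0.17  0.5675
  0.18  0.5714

T = 0.3333;  σ√T = 0.2714
ln(S/K) + (r − q + σ²/2)T = ln(396/402) + (0.059 − 0.025 + 0.47²/2)·0.3333 = -0.0150 + 0.0481 = 0.0331
d₁ = 0.0331 / 0.2714 = 0.1220 ≈ 0.12
d₂ = d₁ − σ√T = 0.1220 − 0.2714 = -0.1493 ≈ -0.15
exp(−qT) = exp(−0.025·0.3333) = 0.9917;  exp(−rT) = exp(−0.059·0.3333) = 0.9805
N(−d₂) = N(0.15) = 0.5596;  N(−d₁) = N(-0.12) = 0.4522
P = 402·0.9805·0.5596 − 396·0.9917·0.4522 = 220.5725 − 177.5849 = 42.9876

$42.99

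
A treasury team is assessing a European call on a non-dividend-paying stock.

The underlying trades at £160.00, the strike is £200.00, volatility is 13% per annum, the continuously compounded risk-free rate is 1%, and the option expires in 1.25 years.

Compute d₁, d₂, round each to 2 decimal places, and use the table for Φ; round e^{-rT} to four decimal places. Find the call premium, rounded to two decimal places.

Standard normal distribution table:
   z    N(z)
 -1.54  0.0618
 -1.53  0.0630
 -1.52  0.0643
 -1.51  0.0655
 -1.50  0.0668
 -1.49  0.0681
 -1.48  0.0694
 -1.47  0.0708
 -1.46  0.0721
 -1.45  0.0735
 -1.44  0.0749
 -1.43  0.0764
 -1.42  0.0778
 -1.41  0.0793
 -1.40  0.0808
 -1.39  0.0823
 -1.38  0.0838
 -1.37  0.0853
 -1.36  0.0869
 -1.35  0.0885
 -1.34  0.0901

σ√T = 0.13 × 1.1180 = 0.1453
d₁ = [ln(160/200) + (0.01 + 0.13²/2)·1.25] / 0.1453 = [-0.2231 + 0.0231] / 0.1453 = -1.3766 → -1.38
d₂ = d₁ − σ√T = -1.3766 − 0.1453 = -1.5219 → -1.52
exp(−rT) = exp(−0.01·1.25) = 0.9876
C = 160·N(-1.38) − 200·0.9876·N(-1.52) = 160·0.0838 − 200·0.9876·0.0643 = 13.4080 − 12.7005 = 0.7075

£0.71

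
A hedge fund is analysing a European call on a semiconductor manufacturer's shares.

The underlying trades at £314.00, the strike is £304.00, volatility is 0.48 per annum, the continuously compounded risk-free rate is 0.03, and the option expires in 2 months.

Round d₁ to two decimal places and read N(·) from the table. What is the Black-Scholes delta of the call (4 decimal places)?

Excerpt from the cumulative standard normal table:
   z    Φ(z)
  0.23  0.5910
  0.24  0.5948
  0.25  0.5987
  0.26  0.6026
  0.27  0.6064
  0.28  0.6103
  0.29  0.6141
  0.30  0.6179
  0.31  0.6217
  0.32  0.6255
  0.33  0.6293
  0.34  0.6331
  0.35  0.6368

σ√T = 0.48·√0.1667 = 0.1960
ln(S/K) + (r + σ²/2)T = ln(314/304) + (0.03 + 0.48²/2)·0.1667 = 0.0324 + 0.0242 = 0.0566
d₁ = 0.0566 / 0.1960 = 0.2887 ⇒ 0.29
N(d₁) = N(0.29) = 0.6141
Δ_call = N(d₁) = 0.6141

0.6141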